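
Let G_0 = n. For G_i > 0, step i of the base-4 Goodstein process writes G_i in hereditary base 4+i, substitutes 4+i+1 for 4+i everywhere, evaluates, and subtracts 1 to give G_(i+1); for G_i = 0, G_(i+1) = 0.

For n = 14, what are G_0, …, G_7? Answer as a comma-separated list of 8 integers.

(0) 14|_4 = 3·4 + 2 ↦ 3·5 + 2|_5 = 17 ⇒ 16
(1) 16|_5 = 3·5 + 1 ↦ 3·6 + 1|_6 = 19 ⇒ 18
(2) 18|_6 = 3·6 ↦ 3·7|_7 = 21 ⇒ 20
(3) 20|_7 = 2·7 + 6 ↦ 2·8 + 6|_8 = 22 ⇒ 21
(4) 21|_8 = 2·8 + 5 ↦ 2·9 + 5|_9 = 23 ⇒ 22
(5) 22|_9 = 2·9 + 4 ↦ 2·10 + 4|_10 = 24 ⇒ 23
(6) 23|_10 = 2·10 + 3 ↦ 2·11 + 3|_11 = 25 ⇒ 24

14, 16, 18, 20, 21, 22, 23, 24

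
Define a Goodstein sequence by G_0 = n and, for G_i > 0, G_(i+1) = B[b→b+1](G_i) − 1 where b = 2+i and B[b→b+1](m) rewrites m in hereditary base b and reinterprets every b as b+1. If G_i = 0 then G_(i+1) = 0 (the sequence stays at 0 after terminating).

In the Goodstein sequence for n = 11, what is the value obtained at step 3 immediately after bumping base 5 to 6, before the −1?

279938

G_0=11  [base 2] 2^(2 + 1) + 2 + 1  →[2↦3]→  3^(3 + 1) + 3 + 1 = 85  −1 ⇒ G_1=84
G_1=84  [base 3] 3^(3 + 1) + 3  →[3↦4]→  4^(4 + 1) + 4 = 1028  −1 ⇒ G_2=1027
G_2=1027  [base 4] 4^(4 + 1) + 3  →[4↦5]→  5^(5 + 1) + 3 = 15628  −1 ⇒ G_3=15627
G_3=15627  [base 5] 5^(5 + 1) + 2  →[5↦6]→  6^(6 + 1) + 2 = 279938  −1 ⇒ G_4=279937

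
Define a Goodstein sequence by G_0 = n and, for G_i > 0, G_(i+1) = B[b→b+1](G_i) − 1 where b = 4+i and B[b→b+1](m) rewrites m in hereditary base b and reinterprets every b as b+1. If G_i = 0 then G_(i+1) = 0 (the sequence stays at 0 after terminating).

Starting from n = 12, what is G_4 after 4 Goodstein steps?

step 0: 12 = 3·4; sub 5 for 4: 3·5; = 15; G_1 = 15−1 = 14
step 1: 14 = 2·5 + 4; sub 6 for 5: 2·6 + 4; = 16; G_2 = 16−1 = 15
step 2: 15 = 2·6 + 3; sub 7 for 6: 2·7 + 3; = 17; G_3 = 17−1 = 16
step 3: 16 = 2·7 + 2; sub 8 for 7: 2·8 + 2; = 18; G_4 = 18−1 = 17

17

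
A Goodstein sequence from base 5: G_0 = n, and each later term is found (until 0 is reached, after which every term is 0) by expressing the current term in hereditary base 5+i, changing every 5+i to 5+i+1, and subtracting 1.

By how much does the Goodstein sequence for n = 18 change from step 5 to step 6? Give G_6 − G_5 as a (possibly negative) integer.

G_0=18  [base 5] 3·5 + 3  →[5↦6]→  3·6 + 3 = 21  −1 ⇒ G_1=20
G_1=20  [base 6] 3·6 + 2  →[6↦7]→  3·7 + 2 = 23  −1 ⇒ G_2=22
G_2=22  [base 7] 3·7 + 1  →[7↦8]→  3·8 + 1 = 25  −1 ⇒ G_3=24
G_3=24  [base 8] 3·8  →[8↦9]→  3·9 = 27  −1 ⇒ G_4=26
G_4=26  [base 9] 2·9 + 8  →[9↦10]→  2·10 + 8 = 28  −1 ⇒ G_5=27
G_5=27  [base 10] 2·10 + 7  →[10↦11]→  2·11 + 7 = 29  −1 ⇒ G_6=28

1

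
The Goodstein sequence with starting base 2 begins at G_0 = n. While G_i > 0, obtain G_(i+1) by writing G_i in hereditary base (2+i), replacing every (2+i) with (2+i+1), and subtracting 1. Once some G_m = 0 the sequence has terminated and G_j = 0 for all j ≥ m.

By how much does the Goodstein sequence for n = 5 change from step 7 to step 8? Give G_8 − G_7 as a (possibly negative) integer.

step 0: 5 = 2^2 + 1; sub 3 for 2: 3^3 + 1; = 28; G_1 = 28−1 = 27
step 1: 27 = 3^3; sub 4 for 3: 4^4; = 256; G_2 = 256−1 = 255
step 2: 255 = 3·4^3 + 3·4^2 + 3·4 + 3; sub 5 for 4: 3·5^3 + 3·5^2 + 3·5 + 3; = 468; G_3 = 468−1 = 467
step 3: 467 = 3·5^3 + 3·5^2 + 3·5 + 2; sub 6 for 5: 3·6^3 + 3·6^2 + 3·6 + 2; = 776; G_4 = 776−1 = 775
step 4: 775 = 3·6^3 + 3·6^2 + 3·6 + 1; sub 7 for 6: 3·7^3 + 3·7^2 + 3·7 + 1; = 1198; G_5 = 1198−1 = 1197
step 5: 1197 = 3·7^3 + 3·7^2 + 3·7; sub 8 for 7: 3·8^3 + 3·8^2 + 3·8; = 1752; G_6 = 1752−1 = 1751
step 6: 1751 = 3·8^3 + 3·8^2 + 2·8 + 7; sub 9 for 8: 3·9^3 + 3·9^2 + 2·9 + 7; = 2455; G_7 = 2455−1 = 2454
step 7: 2454 = 3·9^3 + 3·9^2 + 2·9 + 6; sub 10 for 9: 3·10^3 + 3·10^2 + 2·10 + 6; = 3326; G_8 = 3326−1 = 3325

871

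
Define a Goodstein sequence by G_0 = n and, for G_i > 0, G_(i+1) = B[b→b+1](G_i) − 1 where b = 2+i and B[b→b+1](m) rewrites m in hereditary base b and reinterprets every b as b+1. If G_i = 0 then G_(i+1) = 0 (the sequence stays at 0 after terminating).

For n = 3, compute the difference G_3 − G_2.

-1

step 0: 3 = 2 + 1; sub 3 for 2: 3 + 1; = 4; G_1 = 4−1 = 3
step 1: 3 = 3; sub 4 for 3: 4; = 4; G_2 = 4−1 = 3
step 2: 3 = 3; sub 5 for 4: 3; = 3; G_3 = 3−1 = 2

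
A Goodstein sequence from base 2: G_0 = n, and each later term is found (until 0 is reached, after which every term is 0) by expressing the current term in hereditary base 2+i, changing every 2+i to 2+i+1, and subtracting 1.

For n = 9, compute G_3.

G_0 = 9. HB_2(9) = 2^(2 + 1) + 1. Bump = 82. G_1 = 81.
G_1 = 81. HB_3(81) = 3^(3 + 1). Bump = 1024. G_2 = 1023.
G_2 = 1023. HB_4(1023) = 3·4^4 + 3·4^3 + 3·4^2 + 3·4 + 3. Bump = 9843. G_3 = 9842.
G_3 = 9842. HB_5(9842) = 3·5^5 + 3·5^3 + 3·5^2 + 3·5 + 2. Bump = 140744. G_4 = 140743.

9842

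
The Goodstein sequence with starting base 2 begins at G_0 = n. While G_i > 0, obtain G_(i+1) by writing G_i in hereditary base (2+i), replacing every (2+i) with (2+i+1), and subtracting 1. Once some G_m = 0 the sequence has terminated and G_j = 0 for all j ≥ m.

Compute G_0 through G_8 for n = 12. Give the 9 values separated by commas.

[0] 12 ≡ 2^(2 + 1) + 2^2 (base 2). Lift 3: 108. −1: 107.
[1] 107 ≡ 3^(3 + 1) + 2·3^2 + 2·3 + 2 (base 3). Lift 4: 1066. −1: 1065.
[2] 1065 ≡ 4^(4 + 1) + 2·4^2 + 2·4 + 1 (base 4). Lift 5: 15686. −1: 15685.
[3] 15685 ≡ 5^(5 + 1) + 2·5^2 + 2·5 (base 5). Lift 6: 280020. −1: 280019.
[4] 280019 ≡ 6^(6 + 1) + 2·6^2 + 6 + 5 (base 6). Lift 7: 5764911. −1: 5764910.
[5] 5764910 ≡ 7^(7 + 1) + 2·7^2 + 7 + 4 (base 7). Lift 8: 134217868. −1: 134217867.
[6] 134217867 ≡ 8^(8 + 1) + 2·8^2 + 8 + 3 (base 8). Lift 9: 3486784575. −1: 3486784574.
[7] 3486784574 ≡ 9^(9 + 1) + 2·9^2 + 9 + 2 (base 9). Lift 10: 100000000212. −1: 100000000211.

12, 107, 1065, 15685, 280019, 5764910, 134217867, 3486784574, 100000000211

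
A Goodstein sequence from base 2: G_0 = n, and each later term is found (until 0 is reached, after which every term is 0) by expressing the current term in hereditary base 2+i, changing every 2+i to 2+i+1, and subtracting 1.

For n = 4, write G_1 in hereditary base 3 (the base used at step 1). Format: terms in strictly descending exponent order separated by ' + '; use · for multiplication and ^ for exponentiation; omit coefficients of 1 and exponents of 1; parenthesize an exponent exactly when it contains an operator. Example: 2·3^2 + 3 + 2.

G_0=4  [base 2] 2^2  →[2↦3]→  3^3 = 27  −1 ⇒ G_1=26
G_1=26  [base 3] 2·3^2 + 2·3 + 2  →[3↦4]→  2·4^2 + 2·4 + 2 = 42  −1 ⇒ G_2=41

2·3^2 + 2·3 + 2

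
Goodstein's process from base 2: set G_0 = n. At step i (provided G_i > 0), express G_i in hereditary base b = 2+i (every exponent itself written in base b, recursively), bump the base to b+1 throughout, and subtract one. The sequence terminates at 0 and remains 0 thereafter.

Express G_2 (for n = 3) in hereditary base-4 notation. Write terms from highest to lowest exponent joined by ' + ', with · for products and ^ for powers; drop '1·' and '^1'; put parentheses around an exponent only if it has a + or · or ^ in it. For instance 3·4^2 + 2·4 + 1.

step 0: 3 = 2 + 1; sub 3 for 2: 3 + 1; = 4; G_1 = 4−1 = 3
step 1: 3 = 3; sub 4 for 3: 4; = 4; G_2 = 4−1 = 3

3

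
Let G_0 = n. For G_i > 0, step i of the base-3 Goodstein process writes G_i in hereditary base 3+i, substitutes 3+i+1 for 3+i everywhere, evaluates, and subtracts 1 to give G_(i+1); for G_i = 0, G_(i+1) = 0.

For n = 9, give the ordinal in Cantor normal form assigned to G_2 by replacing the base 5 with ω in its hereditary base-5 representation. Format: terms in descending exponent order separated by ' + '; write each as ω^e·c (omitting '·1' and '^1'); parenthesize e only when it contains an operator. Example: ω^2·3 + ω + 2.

[0] 9 ≡ 3^2 (base 3). Lift 4: 16. −1: 15.
[1] 15 ≡ 3·4 + 3 (base 4). Lift 5: 18. −1: 17.

ω·3 + 2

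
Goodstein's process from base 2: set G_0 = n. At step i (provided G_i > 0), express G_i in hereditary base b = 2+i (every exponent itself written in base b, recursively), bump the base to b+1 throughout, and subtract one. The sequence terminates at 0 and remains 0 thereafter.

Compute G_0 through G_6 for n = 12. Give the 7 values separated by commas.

step 0: 12 = 2^(2 + 1) + 2^2; sub 3 for 2: 3^(3 + 1) + 3^3; = 108; G_1 = 108−1 = 107
step 1: 107 = 3^(3 + 1) + 2·3^2 + 2·3 + 2; sub 4 for 3: 4^(4 + 1) + 2·4^2 + 2·4 + 2; = 1066; G_2 = 1066−1 = 1065
step 2: 1065 = 4^(4 + 1) + 2·4^2 + 2·4 + 1; sub 5 for 4: 5^(5 + 1) + 2·5^2 + 2·5 + 1; = 15686; G_3 = 15686−1 = 15685
step 3: 15685 = 5^(5 + 1) + 2·5^2 + 2·5; sub 6 for 5: 6^(6 + 1) + 2·6^2 + 2·6; = 280020; G_4 = 280020−1 = 280019
step 4: 280019 = 6^(6 + 1) + 2·6^2 + 6 + 5; sub 7 for 6: 7^(7 + 1) + 2·7^2 + 7 + 5; = 5764911; G_5 = 5764911−1 = 5764910
step 5: 5764910 = 7^(7 + 1) + 2·7^2 + 7 + 4; sub 8 for 7: 8^(8 + 1) + 2·8^2 + 8 + 4; = 134217868; G_6 = 134217868−1 = 134217867

12, 107, 1065, 15685, 280019, 5764910, 134217867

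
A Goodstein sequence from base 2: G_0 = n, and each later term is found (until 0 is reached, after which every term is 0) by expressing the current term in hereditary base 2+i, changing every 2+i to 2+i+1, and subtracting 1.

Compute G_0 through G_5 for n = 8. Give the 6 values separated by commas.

8, 80, 553, 6310, 93395, 1647195

[0] 8 ≡ 2^(2 + 1) (base 2). Lift 3: 81. −1: 80.
[1] 80 ≡ 2·3^3 + 2·3^2 + 2·3 + 2 (base 3). Lift 4: 554. −1: 553.
[2] 553 ≡ 2·4^4 + 2·4^2 + 2·4 + 1 (base 4). Lift 5: 6311. −1: 6310.
[3] 6310 ≡ 2·5^5 + 2·5^2 + 2·5 (base 5). Lift 6: 93396. −1: 93395.
[4] 93395 ≡ 2·6^6 + 2·6^2 + 6 + 5 (base 6). Lift 7: 1647196. −1: 1647195.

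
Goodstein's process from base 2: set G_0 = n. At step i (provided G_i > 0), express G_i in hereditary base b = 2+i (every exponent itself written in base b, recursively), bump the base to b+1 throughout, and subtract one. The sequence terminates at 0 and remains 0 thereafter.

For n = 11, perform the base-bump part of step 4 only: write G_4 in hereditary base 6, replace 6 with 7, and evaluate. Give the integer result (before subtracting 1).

5764802

G_0=11  [base 2] 2^(2 + 1) + 2 + 1  →[2↦3]→  3^(3 + 1) + 3 + 1 = 85  −1 ⇒ G_1=84
G_1=84  [base 3] 3^(3 + 1) + 3  →[3↦4]→  4^(4 + 1) + 4 = 1028  −1 ⇒ G_2=1027
G_2=1027  [base 4] 4^(4 + 1) + 3  →[4↦5]→  5^(5 + 1) + 3 = 15628  −1 ⇒ G_3=15627
G_3=15627  [base 5] 5^(5 + 1) + 2  →[5↦6]→  6^(6 + 1) + 2 = 279938  −1 ⇒ G_4=279937
G_4=279937  [base 6] 6^(6 + 1) + 1  →[6↦7]→  7^(7 + 1) + 1 = 5764802  −1 ⇒ G_5=5764801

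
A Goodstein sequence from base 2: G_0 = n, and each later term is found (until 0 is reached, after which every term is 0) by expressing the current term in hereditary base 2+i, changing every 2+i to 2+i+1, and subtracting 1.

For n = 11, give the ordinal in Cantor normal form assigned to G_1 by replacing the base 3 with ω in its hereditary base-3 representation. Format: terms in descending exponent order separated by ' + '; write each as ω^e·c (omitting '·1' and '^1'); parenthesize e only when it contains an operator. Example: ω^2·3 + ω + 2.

ω^(ω + 1) + ω

base 2: 11 = 2^(2 + 1) + 2 + 1; at 3: 3^(3 + 1) + 3 + 1 = 85; next = 84
base 3: 84 = 3^(3 + 1) + 3; at 4: 4^(4 + 1) + 4 = 1028; next = 1027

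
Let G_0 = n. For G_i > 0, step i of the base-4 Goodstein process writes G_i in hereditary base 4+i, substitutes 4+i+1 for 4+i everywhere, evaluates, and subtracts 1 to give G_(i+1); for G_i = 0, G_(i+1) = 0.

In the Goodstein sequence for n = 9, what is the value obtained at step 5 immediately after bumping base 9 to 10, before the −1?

12

9 —HB4→ 2·4 + 1 —bump→ 2·5 + 1 = 11 —(−1)→ 10
10 —HB5→ 2·5 —bump→ 2·6 = 12 —(−1)→ 11
11 —HB6→ 6 + 5 —bump→ 7 + 5 = 12 —(−1)→ 11
11 —HB7→ 7 + 4 —bump→ 8 + 4 = 12 —(−1)→ 11
11 —HB8→ 8 + 3 —bump→ 9 + 3 = 12 —(−1)→ 11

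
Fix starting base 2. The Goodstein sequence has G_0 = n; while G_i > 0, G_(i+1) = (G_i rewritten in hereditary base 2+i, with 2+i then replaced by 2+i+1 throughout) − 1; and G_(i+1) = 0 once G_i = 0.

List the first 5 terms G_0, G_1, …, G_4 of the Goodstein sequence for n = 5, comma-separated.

5, 27, 255, 467, 775

5 —HB2→ 2^2 + 1 —bump→ 3^3 + 1 = 28 —(−1)→ 27
27 —HB3→ 3^3 —bump→ 4^4 = 256 —(−1)→ 255
255 —HB4→ 3·4^3 + 3·4^2 + 3·4 + 3 —bump→ 3·5^3 + 3·5^2 + 3·5 + 3 = 468 —(−1)→ 467
467 —HB5→ 3·5^3 + 3·5^2 + 3·5 + 2 —bump→ 3·6^3 + 3·6^2 + 3·6 + 2 = 776 —(−1)→ 775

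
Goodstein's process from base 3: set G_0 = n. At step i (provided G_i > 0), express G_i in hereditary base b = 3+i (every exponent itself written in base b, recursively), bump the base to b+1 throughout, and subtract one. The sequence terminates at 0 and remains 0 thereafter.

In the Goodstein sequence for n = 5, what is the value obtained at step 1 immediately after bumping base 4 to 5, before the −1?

G_0 = 5. HB_3(5) = 3 + 2. Bump = 6. G_1 = 5.
G_1 = 5. HB_4(5) = 4 + 1. Bump = 6. G_2 = 5.

6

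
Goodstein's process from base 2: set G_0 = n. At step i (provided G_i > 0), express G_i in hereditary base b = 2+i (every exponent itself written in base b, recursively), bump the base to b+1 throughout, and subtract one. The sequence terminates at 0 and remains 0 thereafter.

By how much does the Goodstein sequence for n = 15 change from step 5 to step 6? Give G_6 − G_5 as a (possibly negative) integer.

144406599

i=0: 15 = 2^(2 + 1) + 2^2 + 2 + 1 (b=2); 2→3: 3^(3 + 1) + 3^3 + 3 + 1 = 112; 112−1 = 111
i=1: 111 = 3^(3 + 1) + 3^3 + 3 (b=3); 3→4: 4^(4 + 1) + 4^4 + 4 = 1284; 1284−1 = 1283
i=2: 1283 = 4^(4 + 1) + 4^4 + 3 (b=4); 4→5: 5^(5 + 1) + 5^5 + 3 = 18753; 18753−1 = 18752
i=3: 18752 = 5^(5 + 1) + 5^5 + 2 (b=5); 5→6: 6^(6 + 1) + 6^6 + 2 = 326594; 326594−1 = 326593
i=4: 326593 = 6^(6 + 1) + 6^6 + 1 (b=6); 6→7: 7^(7 + 1) + 7^7 + 1 = 6588345; 6588345−1 = 6588344
i=5: 6588344 = 7^(7 + 1) + 7^7 (b=7); 7→8: 8^(8 + 1) + 8^8 = 150994944; 150994944−1 = 150994943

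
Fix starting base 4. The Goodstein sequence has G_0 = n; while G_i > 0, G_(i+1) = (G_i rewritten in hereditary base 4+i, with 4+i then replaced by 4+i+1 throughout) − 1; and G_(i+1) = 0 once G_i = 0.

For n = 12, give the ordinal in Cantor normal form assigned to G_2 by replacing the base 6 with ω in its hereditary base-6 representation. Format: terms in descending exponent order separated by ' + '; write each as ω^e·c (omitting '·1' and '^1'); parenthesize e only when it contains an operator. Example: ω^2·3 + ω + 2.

[0] 12 ≡ 3·4 (base 4). Lift 5: 15. −1: 14.
[1] 14 ≡ 2·5 + 4 (base 5). Lift 6: 16. −1: 15.
[2] 15 ≡ 2·6 + 3 (base 6). Lift 7: 17. −1: 16.

ω·2 + 3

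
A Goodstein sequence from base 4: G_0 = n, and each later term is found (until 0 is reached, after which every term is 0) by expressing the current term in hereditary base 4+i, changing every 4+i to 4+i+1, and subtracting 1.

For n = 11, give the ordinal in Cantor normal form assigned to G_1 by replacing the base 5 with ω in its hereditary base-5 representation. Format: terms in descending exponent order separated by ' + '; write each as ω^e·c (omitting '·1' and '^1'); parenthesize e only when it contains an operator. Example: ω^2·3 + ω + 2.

G_0 = 11. HB_4(11) = 2·4 + 3. Bump = 13. G_1 = 12.
G_1 = 12. HB_5(12) = 2·5 + 2. Bump = 14. G_2 = 13.

ω·2 + 2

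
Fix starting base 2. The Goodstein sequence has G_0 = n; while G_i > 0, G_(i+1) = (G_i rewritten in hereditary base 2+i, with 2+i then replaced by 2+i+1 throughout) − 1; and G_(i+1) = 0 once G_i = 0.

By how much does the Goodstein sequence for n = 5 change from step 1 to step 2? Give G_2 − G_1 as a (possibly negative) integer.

228

G_0=5  [base 2] 2^2 + 1  →[2↦3]→  3^3 + 1 = 28  −1 ⇒ G_1=27
G_1=27  [base 3] 3^3  →[3↦4]→  4^4 = 256  −1 ⇒ G_2=255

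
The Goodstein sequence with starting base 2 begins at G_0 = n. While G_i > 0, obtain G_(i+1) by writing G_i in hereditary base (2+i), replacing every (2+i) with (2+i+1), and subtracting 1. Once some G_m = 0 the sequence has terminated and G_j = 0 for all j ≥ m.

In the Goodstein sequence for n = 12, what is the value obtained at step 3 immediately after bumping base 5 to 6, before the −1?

base 2: 12 = 2^(2 + 1) + 2^2; at 3: 3^(3 + 1) + 3^3 = 108; next = 107
base 3: 107 = 3^(3 + 1) + 2·3^2 + 2·3 + 2; at 4: 4^(4 + 1) + 2·4^2 + 2·4 + 2 = 1066; next = 1065
base 4: 1065 = 4^(4 + 1) + 2·4^2 + 2·4 + 1; at 5: 5^(5 + 1) + 2·5^2 + 2·5 + 1 = 15686; next = 15685
base 5: 15685 = 5^(5 + 1) + 2·5^2 + 2·5; at 6: 6^(6 + 1) + 2·6^2 + 2·6 = 280020; next = 280019

280020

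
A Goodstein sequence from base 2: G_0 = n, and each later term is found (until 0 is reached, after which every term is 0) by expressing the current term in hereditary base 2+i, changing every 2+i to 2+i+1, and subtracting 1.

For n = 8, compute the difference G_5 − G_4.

1553800

base 2: 8 = 2^(2 + 1); at 3: 3^(3 + 1) = 81; next = 80
base 3: 80 = 2·3^3 + 2·3^2 + 2·3 + 2; at 4: 2·4^4 + 2·4^2 + 2·4 + 2 = 554; next = 553
base 4: 553 = 2·4^4 + 2·4^2 + 2·4 + 1; at 5: 2·5^5 + 2·5^2 + 2·5 + 1 = 6311; next = 6310
base 5: 6310 = 2·5^5 + 2·5^2 + 2·5; at 6: 2·6^6 + 2·6^2 + 2·6 = 93396; next = 93395
base 6: 93395 = 2·6^6 + 2·6^2 + 6 + 5; at 7: 2·7^7 + 2·7^2 + 7 + 5 = 1647196; next = 1647195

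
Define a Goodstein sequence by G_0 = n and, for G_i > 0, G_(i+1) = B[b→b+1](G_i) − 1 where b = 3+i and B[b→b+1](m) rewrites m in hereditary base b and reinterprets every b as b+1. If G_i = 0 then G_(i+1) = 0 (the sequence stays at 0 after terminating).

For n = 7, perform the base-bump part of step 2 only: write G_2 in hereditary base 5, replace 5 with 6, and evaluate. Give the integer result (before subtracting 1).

i=0: 7 = 2·3 + 1 (b=3); 3→4: 2·4 + 1 = 9; 9−1 = 8
i=1: 8 = 2·4 (b=4); 4→5: 2·5 = 10; 10−1 = 9
i=2: 9 = 5 + 4 (b=5); 5→6: 6 + 4 = 10; 10−1 = 9

10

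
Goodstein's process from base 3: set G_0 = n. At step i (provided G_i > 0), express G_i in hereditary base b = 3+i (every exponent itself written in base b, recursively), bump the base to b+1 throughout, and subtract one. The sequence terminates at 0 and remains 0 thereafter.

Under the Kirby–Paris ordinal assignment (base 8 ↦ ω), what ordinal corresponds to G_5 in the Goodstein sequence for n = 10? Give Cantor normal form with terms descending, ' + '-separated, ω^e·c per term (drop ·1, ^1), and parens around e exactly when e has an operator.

ω·4 + 1

10 —HB3→ 3^2 + 1 —bump→ 4^2 + 1 = 17 —(−1)→ 16
16 —HB4→ 4^2 —bump→ 5^2 = 25 —(−1)→ 24
24 —HB5→ 4·5 + 4 —bump→ 4·6 + 4 = 28 —(−1)→ 27
27 —HB6→ 4·6 + 3 —bump→ 4·7 + 3 = 31 —(−1)→ 30
30 —HB7→ 4·7 + 2 —bump→ 4·8 + 2 = 34 —(−1)→ 33
33 —HB8→ 4·8 + 1 —bump→ 4·9 + 1 = 37 —(−1)→ 36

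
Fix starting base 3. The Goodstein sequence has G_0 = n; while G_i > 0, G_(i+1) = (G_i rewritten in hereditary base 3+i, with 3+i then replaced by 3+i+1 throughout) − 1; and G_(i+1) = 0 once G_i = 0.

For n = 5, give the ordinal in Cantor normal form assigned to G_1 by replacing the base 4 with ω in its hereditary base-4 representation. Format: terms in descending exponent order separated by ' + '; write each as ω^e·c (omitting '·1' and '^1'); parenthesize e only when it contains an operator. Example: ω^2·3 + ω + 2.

G_0 = 5. HB_3(5) = 3 + 2. Bump = 6. G_1 = 5.
G_1 = 5. HB_4(5) = 4 + 1. Bump = 6. G_2 = 5.

ω + 1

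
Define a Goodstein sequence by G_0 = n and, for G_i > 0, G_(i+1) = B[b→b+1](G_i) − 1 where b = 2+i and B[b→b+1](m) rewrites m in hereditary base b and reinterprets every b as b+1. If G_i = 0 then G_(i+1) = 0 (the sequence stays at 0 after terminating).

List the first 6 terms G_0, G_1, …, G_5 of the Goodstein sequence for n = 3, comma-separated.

i=0: 3 = 2 + 1 (b=2); 2→3: 3 + 1 = 4; 4−1 = 3
i=1: 3 = 3 (b=3); 3→4: 4 = 4; 4−1 = 3
i=2: 3 = 3 (b=4); 4→5: 3 = 3; 3−1 = 2
i=3: 2 = 2 (b=5); 5→6: 2 = 2; 2−1 = 1
i=4: 1 = 1 (b=6); 6→7: 1 = 1; 1−1 = 0

3, 3, 3, 2, 1, 0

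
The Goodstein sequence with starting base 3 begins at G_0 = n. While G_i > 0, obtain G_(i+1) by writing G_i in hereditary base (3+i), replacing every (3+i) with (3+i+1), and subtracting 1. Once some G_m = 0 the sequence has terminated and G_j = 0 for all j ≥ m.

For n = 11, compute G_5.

(0) 11|_3 = 3^2 + 2 ↦ 4^2 + 2|_4 = 18 ⇒ 17
(1) 17|_4 = 4^2 + 1 ↦ 5^2 + 1|_5 = 26 ⇒ 25
(2) 25|_5 = 5^2 ↦ 6^2|_6 = 36 ⇒ 35
(3) 35|_6 = 5·6 + 5 ↦ 5·7 + 5|_7 = 40 ⇒ 39
(4) 39|_7 = 5·7 + 4 ↦ 5·8 + 4|_8 = 44 ⇒ 43
(5) 43|_8 = 5·8 + 3 ↦ 5·9 + 3|_9 = 48 ⇒ 47

43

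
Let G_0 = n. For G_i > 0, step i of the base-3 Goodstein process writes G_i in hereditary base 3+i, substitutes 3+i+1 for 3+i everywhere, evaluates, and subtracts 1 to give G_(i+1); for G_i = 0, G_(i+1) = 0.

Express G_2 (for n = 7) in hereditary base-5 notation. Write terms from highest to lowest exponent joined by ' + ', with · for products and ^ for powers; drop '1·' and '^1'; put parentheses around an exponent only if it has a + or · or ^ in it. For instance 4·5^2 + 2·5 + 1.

(0) 7|_3 = 2·3 + 1 ↦ 2·4 + 1|_4 = 9 ⇒ 8
(1) 8|_4 = 2·4 ↦ 2·5|_5 = 10 ⇒ 9
(2) 9|_5 = 5 + 4 ↦ 6 + 4|_6 = 10 ⇒ 9

5 + 4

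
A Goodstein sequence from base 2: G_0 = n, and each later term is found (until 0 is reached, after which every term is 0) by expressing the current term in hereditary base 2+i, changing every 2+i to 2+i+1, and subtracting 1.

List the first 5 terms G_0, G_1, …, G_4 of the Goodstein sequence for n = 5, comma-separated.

(0) 5|_2 = 2^2 + 1 ↦ 3^3 + 1|_3 = 28 ⇒ 27
(1) 27|_3 = 3^3 ↦ 4^4|_4 = 256 ⇒ 255
(2) 255|_4 = 3·4^3 + 3·4^2 + 3·4 + 3 ↦ 3·5^3 + 3·5^2 + 3·5 + 3|_5 = 468 ⇒ 467
(3) 467|_5 = 3·5^3 + 3·5^2 + 3·5 + 2 ↦ 3·6^3 + 3·6^2 + 3·6 + 2|_6 = 776 ⇒ 775

5, 27, 255, 467, 775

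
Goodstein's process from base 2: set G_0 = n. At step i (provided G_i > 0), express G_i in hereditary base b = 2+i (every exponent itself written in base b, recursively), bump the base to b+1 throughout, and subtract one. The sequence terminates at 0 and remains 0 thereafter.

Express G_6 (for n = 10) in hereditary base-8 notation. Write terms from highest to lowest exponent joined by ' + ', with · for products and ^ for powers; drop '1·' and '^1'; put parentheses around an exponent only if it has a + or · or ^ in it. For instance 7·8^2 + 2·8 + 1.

5·8^8 + 5·8^5 + 5·8^4 + 5·8^3 + 5·8^2 + 5·8 + 3

i=0: 10 = 2^(2 + 1) + 2 (b=2); 2→3: 3^(3 + 1) + 3 = 84; 84−1 = 83
i=1: 83 = 3^(3 + 1) + 2 (b=3); 3→4: 4^(4 + 1) + 2 = 1026; 1026−1 = 1025
i=2: 1025 = 4^(4 + 1) + 1 (b=4); 4→5: 5^(5 + 1) + 1 = 15626; 15626−1 = 15625
i=3: 15625 = 5^(5 + 1) (b=5); 5→6: 6^(6 + 1) = 279936; 279936−1 = 279935
i=4: 279935 = 5·6^6 + 5·6^5 + 5·6^4 + 5·6^3 + 5·6^2 + 5·6 + 5 (b=6); 6→7: 5·7^7 + 5·7^5 + 5·7^4 + 5·7^3 + 5·7^2 + 5·7 + 5 = 4215755; 4215755−1 = 4215754
i=5: 4215754 = 5·7^7 + 5·7^5 + 5·7^4 + 5·7^3 + 5·7^2 + 5·7 + 4 (b=7); 7→8: 5·8^8 + 5·8^5 + 5·8^4 + 5·8^3 + 5·8^2 + 5·8 + 4 = 84073324; 84073324−1 = 84073323
i=6: 84073323 = 5·8^8 + 5·8^5 + 5·8^4 + 5·8^3 + 5·8^2 + 5·8 + 3 (b=8); 8→9: 5·9^9 + 5·9^5 + 5·9^4 + 5·9^3 + 5·9^2 + 5·9 + 3 = 1937434593; 1937434593−1 = 1937434592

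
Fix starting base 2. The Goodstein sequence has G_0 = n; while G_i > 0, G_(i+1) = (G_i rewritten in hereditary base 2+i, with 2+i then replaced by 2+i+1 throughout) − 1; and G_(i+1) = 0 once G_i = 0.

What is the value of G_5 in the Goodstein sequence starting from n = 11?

G_0=11  [base 2] 2^(2 + 1) + 2 + 1  →[2↦3]→  3^(3 + 1) + 3 + 1 = 85  −1 ⇒ G_1=84
G_1=84  [base 3] 3^(3 + 1) + 3  →[3↦4]→  4^(4 + 1) + 4 = 1028  −1 ⇒ G_2=1027
G_2=1027  [base 4] 4^(4 + 1) + 3  →[4↦5]→  5^(5 + 1) + 3 = 15628  −1 ⇒ G_3=15627
G_3=15627  [base 5] 5^(5 + 1) + 2  →[5↦6]→  6^(6 + 1) + 2 = 279938  −1 ⇒ G_4=279937
G_4=279937  [base 6] 6^(6 + 1) + 1  →[6↦7]→  7^(7 + 1) + 1 = 5764802  −1 ⇒ G_5=5764801
G_5=5764801  [base 7] 7^(7 + 1)  →[7↦8]→  8^(8 + 1) = 134217728  −1 ⇒ G_6=134217727

5764801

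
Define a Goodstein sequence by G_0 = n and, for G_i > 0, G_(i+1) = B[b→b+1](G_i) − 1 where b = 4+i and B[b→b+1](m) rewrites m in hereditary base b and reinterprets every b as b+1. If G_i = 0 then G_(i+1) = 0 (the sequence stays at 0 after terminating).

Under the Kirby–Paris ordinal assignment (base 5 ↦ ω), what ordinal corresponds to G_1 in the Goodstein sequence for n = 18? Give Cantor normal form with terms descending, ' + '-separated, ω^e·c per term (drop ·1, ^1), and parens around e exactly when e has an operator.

ω^2 + 1

[0] 18 ≡ 4^2 + 2 (base 4). Lift 5: 27. −1: 26.
[1] 26 ≡ 5^2 + 1 (base 5). Lift 6: 37. −1: 36.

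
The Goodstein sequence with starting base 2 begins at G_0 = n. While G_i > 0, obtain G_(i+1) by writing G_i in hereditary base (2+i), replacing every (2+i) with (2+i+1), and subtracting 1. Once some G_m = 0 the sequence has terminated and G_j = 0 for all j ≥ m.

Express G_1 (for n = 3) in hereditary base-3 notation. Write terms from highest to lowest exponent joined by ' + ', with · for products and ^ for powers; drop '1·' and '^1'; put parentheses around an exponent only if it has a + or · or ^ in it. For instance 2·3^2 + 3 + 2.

3

base 2: 3 = 2 + 1; at 3: 3 + 1 = 4; next = 3
base 3: 3 = 3; at 4: 4 = 4; next = 3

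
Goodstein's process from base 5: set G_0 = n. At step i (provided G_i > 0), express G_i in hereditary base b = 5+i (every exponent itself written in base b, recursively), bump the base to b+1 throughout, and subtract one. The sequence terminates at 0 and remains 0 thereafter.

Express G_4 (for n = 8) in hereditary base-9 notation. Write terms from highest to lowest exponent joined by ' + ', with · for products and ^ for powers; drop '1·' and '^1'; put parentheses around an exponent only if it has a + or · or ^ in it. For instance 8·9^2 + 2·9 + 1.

step 0: 8 = 5 + 3; sub 6 for 5: 6 + 3; = 9; G_1 = 9−1 = 8
step 1: 8 = 6 + 2; sub 7 for 6: 7 + 2; = 9; G_2 = 9−1 = 8
step 2: 8 = 7 + 1; sub 8 for 7: 8 + 1; = 9; G_3 = 9−1 = 8
step 3: 8 = 8; sub 9 for 8: 9; = 9; G_4 = 9−1 = 8
step 4: 8 = 8; sub 10 for 9: 8; = 8; G_5 = 8−1 = 7

8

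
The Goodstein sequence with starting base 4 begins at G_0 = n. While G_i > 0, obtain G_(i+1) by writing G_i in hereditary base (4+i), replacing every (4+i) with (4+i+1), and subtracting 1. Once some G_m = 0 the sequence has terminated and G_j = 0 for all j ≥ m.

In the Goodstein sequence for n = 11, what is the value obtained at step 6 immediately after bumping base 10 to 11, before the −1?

[0] 11 ≡ 2·4 + 3 (base 4). Lift 5: 13. −1: 12.
[1] 12 ≡ 2·5 + 2 (base 5). Lift 6: 14. −1: 13.
[2] 13 ≡ 2·6 + 1 (base 6). Lift 7: 15. −1: 14.
[3] 14 ≡ 2·7 (base 7). Lift 8: 16. −1: 15.
[4] 15 ≡ 8 + 7 (base 8). Lift 9: 16. −1: 15.
[5] 15 ≡ 9 + 6 (base 9). Lift 10: 16. −1: 15.

16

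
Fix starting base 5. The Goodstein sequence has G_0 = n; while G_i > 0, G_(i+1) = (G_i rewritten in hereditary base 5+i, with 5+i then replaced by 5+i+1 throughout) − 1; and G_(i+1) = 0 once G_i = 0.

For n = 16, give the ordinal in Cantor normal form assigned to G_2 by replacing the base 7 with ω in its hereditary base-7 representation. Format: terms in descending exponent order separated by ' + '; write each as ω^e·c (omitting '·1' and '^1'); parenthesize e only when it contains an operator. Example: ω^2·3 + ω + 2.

step 0: 16 = 3·5 + 1; sub 6 for 5: 3·6 + 1; = 19; G_1 = 19−1 = 18
step 1: 18 = 3·6; sub 7 for 6: 3·7; = 21; G_2 = 21−1 = 20
step 2: 20 = 2·7 + 6; sub 8 for 7: 2·8 + 6; = 22; G_3 = 22−1 = 21

ω·2 + 6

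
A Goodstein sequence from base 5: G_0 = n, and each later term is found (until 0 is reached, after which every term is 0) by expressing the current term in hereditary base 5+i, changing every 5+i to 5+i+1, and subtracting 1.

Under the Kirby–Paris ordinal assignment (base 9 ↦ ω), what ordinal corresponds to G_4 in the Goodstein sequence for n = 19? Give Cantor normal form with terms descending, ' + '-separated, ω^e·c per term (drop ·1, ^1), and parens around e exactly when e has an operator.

ω·3

(0) 19|_5 = 3·5 + 4 ↦ 3·6 + 4|_6 = 22 ⇒ 21
(1) 21|_6 = 3·6 + 3 ↦ 3·7 + 3|_7 = 24 ⇒ 23
(2) 23|_7 = 3·7 + 2 ↦ 3·8 + 2|_8 = 26 ⇒ 25
(3) 25|_8 = 3·8 + 1 ↦ 3·9 + 1|_9 = 28 ⇒ 27
(4) 27|_9 = 3·9 ↦ 3·10|_10 = 30 ⇒ 29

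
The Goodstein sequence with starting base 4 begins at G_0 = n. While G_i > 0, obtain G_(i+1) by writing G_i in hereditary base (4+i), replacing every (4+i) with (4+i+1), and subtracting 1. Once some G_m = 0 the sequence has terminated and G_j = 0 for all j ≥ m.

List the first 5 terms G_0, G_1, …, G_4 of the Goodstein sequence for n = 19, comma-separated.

[0] 19 ≡ 4^2 + 3 (base 4). Lift 5: 28. −1: 27.
[1] 27 ≡ 5^2 + 2 (base 5). Lift 6: 38. −1: 37.
[2] 37 ≡ 6^2 + 1 (base 6). Lift 7: 50. −1: 49.
[3] 49 ≡ 7^2 (base 7). Lift 8: 64. −1: 63.

19, 27, 37, 49, 63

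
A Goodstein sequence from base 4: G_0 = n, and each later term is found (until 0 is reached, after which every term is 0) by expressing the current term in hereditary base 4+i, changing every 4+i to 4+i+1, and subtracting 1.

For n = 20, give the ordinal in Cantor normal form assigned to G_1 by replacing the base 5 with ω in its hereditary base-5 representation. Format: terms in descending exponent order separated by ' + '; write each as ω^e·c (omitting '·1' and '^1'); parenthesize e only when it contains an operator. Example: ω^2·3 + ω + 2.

ω^2 + 4

G_0 = 20. HB_4(20) = 4^2 + 4. Bump = 30. G_1 = 29.
G_1 = 29. HB_5(29) = 5^2 + 4. Bump = 40. G_2 = 39.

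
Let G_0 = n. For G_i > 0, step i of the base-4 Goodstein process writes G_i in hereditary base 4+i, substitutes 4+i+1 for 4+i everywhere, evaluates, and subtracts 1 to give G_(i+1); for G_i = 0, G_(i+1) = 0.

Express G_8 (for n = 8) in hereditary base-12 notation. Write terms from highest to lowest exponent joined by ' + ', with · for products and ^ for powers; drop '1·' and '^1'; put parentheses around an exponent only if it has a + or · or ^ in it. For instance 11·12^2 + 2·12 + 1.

i=0: 8 = 2·4 (b=4); 4→5: 2·5 = 10; 10−1 = 9
i=1: 9 = 5 + 4 (b=5); 5→6: 6 + 4 = 10; 10−1 = 9
i=2: 9 = 6 + 3 (b=6); 6→7: 7 + 3 = 10; 10−1 = 9
i=3: 9 = 7 + 2 (b=7); 7→8: 8 + 2 = 10; 10−1 = 9
i=4: 9 = 8 + 1 (b=8); 8→9: 9 + 1 = 10; 10−1 = 9
i=5: 9 = 9 (b=9); 9→10: 10 = 10; 10−1 = 9
i=6: 9 = 9 (b=10); 10→11: 9 = 9; 9−1 = 8
i=7: 8 = 8 (b=11); 11→12: 8 = 8; 8−1 = 7

7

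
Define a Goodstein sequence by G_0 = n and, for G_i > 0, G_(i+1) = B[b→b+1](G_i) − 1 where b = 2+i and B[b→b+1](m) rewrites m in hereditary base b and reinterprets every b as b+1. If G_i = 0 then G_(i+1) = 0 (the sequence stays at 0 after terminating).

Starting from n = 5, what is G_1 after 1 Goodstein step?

[0] 5 ≡ 2^2 + 1 (base 2). Lift 3: 28. −1: 27.
[1] 27 ≡ 3^3 (base 3). Lift 4: 256. −1: 255.

27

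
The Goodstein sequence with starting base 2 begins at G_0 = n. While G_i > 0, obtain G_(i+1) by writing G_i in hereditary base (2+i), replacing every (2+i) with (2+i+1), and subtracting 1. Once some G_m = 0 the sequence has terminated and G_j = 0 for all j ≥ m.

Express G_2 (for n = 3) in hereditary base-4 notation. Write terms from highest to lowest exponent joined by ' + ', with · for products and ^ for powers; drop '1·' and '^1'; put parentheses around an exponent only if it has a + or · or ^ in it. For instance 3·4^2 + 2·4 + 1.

3

(0) 3|_2 = 2 + 1 ↦ 3 + 1|_3 = 4 ⇒ 3
(1) 3|_3 = 3 ↦ 4|_4 = 4 ⇒ 3
(2) 3|_4 = 3 ↦ 3|_5 = 3 ⇒ 2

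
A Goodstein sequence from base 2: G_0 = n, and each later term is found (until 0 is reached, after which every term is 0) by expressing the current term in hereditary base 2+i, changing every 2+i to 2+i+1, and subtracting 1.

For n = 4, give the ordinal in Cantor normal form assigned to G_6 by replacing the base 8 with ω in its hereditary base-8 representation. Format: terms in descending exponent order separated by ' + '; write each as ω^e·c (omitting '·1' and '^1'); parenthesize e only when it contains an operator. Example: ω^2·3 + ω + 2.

(0) 4|_2 = 2^2 ↦ 3^3|_3 = 27 ⇒ 26
(1) 26|_3 = 2·3^2 + 2·3 + 2 ↦ 2·4^2 + 2·4 + 2|_4 = 42 ⇒ 41
(2) 41|_4 = 2·4^2 + 2·4 + 1 ↦ 2·5^2 + 2·5 + 1|_5 = 61 ⇒ 60
(3) 60|_5 = 2·5^2 + 2·5 ↦ 2·6^2 + 2·6|_6 = 84 ⇒ 83
(4) 83|_6 = 2·6^2 + 6 + 5 ↦ 2·7^2 + 7 + 5|_7 = 110 ⇒ 109
(5) 109|_7 = 2·7^2 + 7 + 4 ↦ 2·8^2 + 8 + 4|_8 = 140 ⇒ 139

ω^2·2 + ω + 3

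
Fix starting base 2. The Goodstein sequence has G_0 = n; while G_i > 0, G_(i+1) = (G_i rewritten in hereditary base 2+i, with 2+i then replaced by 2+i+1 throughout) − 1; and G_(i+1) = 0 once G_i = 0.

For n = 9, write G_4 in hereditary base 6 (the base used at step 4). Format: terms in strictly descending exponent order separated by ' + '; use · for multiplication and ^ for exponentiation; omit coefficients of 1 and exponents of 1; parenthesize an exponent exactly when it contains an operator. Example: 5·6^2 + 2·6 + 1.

i=0: 9 = 2^(2 + 1) + 1 (b=2); 2→3: 3^(3 + 1) + 1 = 82; 82−1 = 81
i=1: 81 = 3^(3 + 1) (b=3); 3→4: 4^(4 + 1) = 1024; 1024−1 = 1023
i=2: 1023 = 3·4^4 + 3·4^3 + 3·4^2 + 3·4 + 3 (b=4); 4→5: 3·5^5 + 3·5^3 + 3·5^2 + 3·5 + 3 = 9843; 9843−1 = 9842
i=3: 9842 = 3·5^5 + 3·5^3 + 3·5^2 + 3·5 + 2 (b=5); 5→6: 3·6^6 + 3·6^3 + 3·6^2 + 3·6 + 2 = 140744; 140744−1 = 140743
i=4: 140743 = 3·6^6 + 3·6^3 + 3·6^2 + 3·6 + 1 (b=6); 6→7: 3·7^7 + 3·7^3 + 3·7^2 + 3·7 + 1 = 2471827; 2471827−1 = 2471826

3·6^6 + 3·6^3 + 3·6^2 + 3·6 + 1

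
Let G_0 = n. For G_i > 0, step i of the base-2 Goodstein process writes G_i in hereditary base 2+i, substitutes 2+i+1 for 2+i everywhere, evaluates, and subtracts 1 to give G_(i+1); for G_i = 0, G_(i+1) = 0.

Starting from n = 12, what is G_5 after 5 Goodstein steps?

5764910

i=0: 12 = 2^(2 + 1) + 2^2 (b=2); 2→3: 3^(3 + 1) + 3^3 = 108; 108−1 = 107
i=1: 107 = 3^(3 + 1) + 2·3^2 + 2·3 + 2 (b=3); 3→4: 4^(4 + 1) + 2·4^2 + 2·4 + 2 = 1066; 1066−1 = 1065
i=2: 1065 = 4^(4 + 1) + 2·4^2 + 2·4 + 1 (b=4); 4→5: 5^(5 + 1) + 2·5^2 + 2·5 + 1 = 15686; 15686−1 = 15685
i=3: 15685 = 5^(5 + 1) + 2·5^2 + 2·5 (b=5); 5→6: 6^(6 + 1) + 2·6^2 + 2·6 = 280020; 280020−1 = 280019
i=4: 280019 = 6^(6 + 1) + 2·6^2 + 6 + 5 (b=6); 6→7: 7^(7 + 1) + 2·7^2 + 7 + 5 = 5764911; 5764911−1 = 5764910
i=5: 5764910 = 7^(7 + 1) + 2·7^2 + 7 + 4 (b=7); 7→8: 8^(8 + 1) + 2·8^2 + 8 + 4 = 134217868; 134217868−1 = 134217867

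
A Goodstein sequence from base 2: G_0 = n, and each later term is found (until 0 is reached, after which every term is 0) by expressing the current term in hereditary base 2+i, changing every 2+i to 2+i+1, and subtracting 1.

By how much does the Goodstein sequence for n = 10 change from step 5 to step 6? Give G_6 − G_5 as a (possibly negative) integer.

step 0: 10 = 2^(2 + 1) + 2; sub 3 for 2: 3^(3 + 1) + 3; = 84; G_1 = 84−1 = 83
step 1: 83 = 3^(3 + 1) + 2; sub 4 for 3: 4^(4 + 1) + 2; = 1026; G_2 = 1026−1 = 1025
step 2: 1025 = 4^(4 + 1) + 1; sub 5 for 4: 5^(5 + 1) + 1; = 15626; G_3 = 15626−1 = 15625
step 3: 15625 = 5^(5 + 1); sub 6 for 5: 6^(6 + 1); = 279936; G_4 = 279936−1 = 279935
step 4: 279935 = 5·6^6 + 5·6^5 + 5·6^4 + 5·6^3 + 5·6^2 + 5·6 + 5; sub 7 for 6: 5·7^7 + 5·7^5 + 5·7^4 + 5·7^3 + 5·7^2 + 5·7 + 5; = 4215755; G_5 = 4215755−1 = 4215754
step 5: 4215754 = 5·7^7 + 5·7^5 + 5·7^4 + 5·7^3 + 5·7^2 + 5·7 + 4; sub 8 for 7: 5·8^8 + 5·8^5 + 5·8^4 + 5·8^3 + 5·8^2 + 5·8 + 4; = 84073324; G_6 = 84073324−1 = 84073323

79857569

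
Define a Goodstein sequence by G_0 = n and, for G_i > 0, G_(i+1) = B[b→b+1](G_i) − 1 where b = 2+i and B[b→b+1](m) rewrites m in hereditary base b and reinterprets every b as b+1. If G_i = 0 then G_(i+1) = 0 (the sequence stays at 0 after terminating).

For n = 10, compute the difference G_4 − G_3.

step 0: 10 = 2^(2 + 1) + 2; sub 3 for 2: 3^(3 + 1) + 3; = 84; G_1 = 84−1 = 83
step 1: 83 = 3^(3 + 1) + 2; sub 4 for 3: 4^(4 + 1) + 2; = 1026; G_2 = 1026−1 = 1025
step 2: 1025 = 4^(4 + 1) + 1; sub 5 for 4: 5^(5 + 1) + 1; = 15626; G_3 = 15626−1 = 15625
step 3: 15625 = 5^(5 + 1); sub 6 for 5: 6^(6 + 1); = 279936; G_4 = 279936−1 = 279935

264310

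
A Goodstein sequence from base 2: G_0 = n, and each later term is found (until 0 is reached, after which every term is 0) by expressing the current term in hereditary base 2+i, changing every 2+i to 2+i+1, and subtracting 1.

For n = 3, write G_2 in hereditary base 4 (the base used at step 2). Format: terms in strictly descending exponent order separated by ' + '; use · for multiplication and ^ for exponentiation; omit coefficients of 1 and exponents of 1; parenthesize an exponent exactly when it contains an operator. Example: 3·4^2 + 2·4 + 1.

3

G_0=3  [base 2] 2 + 1  →[2↦3]→  3 + 1 = 4  −1 ⇒ G_1=3
G_1=3  [base 3] 3  →[3↦4]→  4 = 4  −1 ⇒ G_2=3
G_2=3  [base 4] 3  →[4↦5]→  3 = 3  −1 ⇒ G_3=2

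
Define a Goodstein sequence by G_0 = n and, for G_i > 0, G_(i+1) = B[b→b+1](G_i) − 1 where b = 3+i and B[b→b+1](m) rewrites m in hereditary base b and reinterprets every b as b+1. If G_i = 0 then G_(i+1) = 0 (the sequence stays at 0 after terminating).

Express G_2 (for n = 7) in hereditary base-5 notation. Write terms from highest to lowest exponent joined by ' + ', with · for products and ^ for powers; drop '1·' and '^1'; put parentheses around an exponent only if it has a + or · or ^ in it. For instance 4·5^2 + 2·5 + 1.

5 + 4

i=0: 7 = 2·3 + 1 (b=3); 3→4: 2·4 + 1 = 9; 9−1 = 8
i=1: 8 = 2·4 (b=4); 4→5: 2·5 = 10; 10−1 = 9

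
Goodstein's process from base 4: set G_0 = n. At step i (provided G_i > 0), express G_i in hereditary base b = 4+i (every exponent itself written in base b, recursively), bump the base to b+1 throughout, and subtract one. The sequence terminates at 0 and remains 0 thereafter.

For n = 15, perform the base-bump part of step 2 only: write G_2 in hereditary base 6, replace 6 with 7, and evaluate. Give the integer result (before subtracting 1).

step 0: 15 = 3·4 + 3; sub 5 for 4: 3·5 + 3; = 18; G_1 = 18−1 = 17
step 1: 17 = 3·5 + 2; sub 6 for 5: 3·6 + 2; = 20; G_2 = 20−1 = 19
step 2: 19 = 3·6 + 1; sub 7 for 6: 3·7 + 1; = 22; G_3 = 22−1 = 21

22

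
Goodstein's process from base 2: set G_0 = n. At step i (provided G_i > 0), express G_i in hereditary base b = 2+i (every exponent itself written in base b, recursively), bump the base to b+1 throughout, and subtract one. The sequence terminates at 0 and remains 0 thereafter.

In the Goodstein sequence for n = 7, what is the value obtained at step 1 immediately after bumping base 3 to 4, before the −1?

260

G_0 = 7. HB_2(7) = 2^2 + 2 + 1. Bump = 31. G_1 = 30.
G_1 = 30. HB_3(30) = 3^3 + 3. Bump = 260. G_2 = 259.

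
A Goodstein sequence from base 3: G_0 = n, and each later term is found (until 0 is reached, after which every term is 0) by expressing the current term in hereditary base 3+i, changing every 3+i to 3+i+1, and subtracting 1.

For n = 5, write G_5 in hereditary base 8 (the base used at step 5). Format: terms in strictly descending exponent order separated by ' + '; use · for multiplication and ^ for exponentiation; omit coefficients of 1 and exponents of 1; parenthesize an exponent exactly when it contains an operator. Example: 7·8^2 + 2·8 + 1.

base 3: 5 = 3 + 2; at 4: 4 + 2 = 6; next = 5
base 4: 5 = 4 + 1; at 5: 5 + 1 = 6; next = 5
base 5: 5 = 5; at 6: 6 = 6; next = 5
base 6: 5 = 5; at 7: 5 = 5; next = 4
base 7: 4 = 4; at 8: 4 = 4; next = 3
base 8: 3 = 3; at 9: 3 = 3; next = 2

3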